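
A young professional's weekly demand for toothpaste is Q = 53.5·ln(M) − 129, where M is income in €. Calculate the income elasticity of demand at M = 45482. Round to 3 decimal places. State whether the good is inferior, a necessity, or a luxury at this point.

At M = 45482: Q = 444.791.
dQ/dM = 53.5/M = 0.00117629 at this income.
η = (dQ/dM)·(M/Q) = 0.00117629 × (45482/444.791) = 0.120.
Since 0 < η < 1, the good is a necessity.

0.120 (necessity)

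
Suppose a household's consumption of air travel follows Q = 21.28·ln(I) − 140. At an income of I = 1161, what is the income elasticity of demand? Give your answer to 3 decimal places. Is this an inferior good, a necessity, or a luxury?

2.092 (luxury)

At I = 1161: Q = 10.174.
dQ/dI = 21.28/I = 0.018329 at this income.
η = (dQ/dI)·(I/Q) = 0.018329 × (1161/10.174) = 2.092.
Since η > 1, the good is a luxury.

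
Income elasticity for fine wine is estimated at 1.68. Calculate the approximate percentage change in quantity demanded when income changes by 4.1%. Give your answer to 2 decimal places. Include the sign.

%ΔQ ≈ η × %ΔI = 1.68 × 4.1% = 6.89%.

6.89%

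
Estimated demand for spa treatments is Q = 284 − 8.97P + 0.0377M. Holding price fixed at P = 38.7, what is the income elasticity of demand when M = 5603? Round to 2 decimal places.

At P = 38.7, M = 5603: Q = 148.094.
Holding P constant, ∂Q/∂M = 0.0377.
η_M = (∂Q/∂M)·(M/Q) = 0.0377 × (5603/148.094) = 1.43.

1.43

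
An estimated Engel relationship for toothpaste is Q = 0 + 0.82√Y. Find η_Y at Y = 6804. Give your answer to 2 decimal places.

0.50

At Y = 6804: Q = 67.639.
dQ/dY = 0.82/(2√Y) = 0.00497052 at this income.
η = (dQ/dY)·(Y/Q) = 0.00497052 × (6804/67.639) = 0.50.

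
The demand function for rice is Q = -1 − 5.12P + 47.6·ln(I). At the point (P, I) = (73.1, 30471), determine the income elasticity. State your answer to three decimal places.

0.410

At P = 73.1, I = 30471: Q = 116.176.
Holding P constant, ∂Q/∂I = 47.6/I = 0.00156214.
η_I = (∂Q/∂I)·(I/Q) = 0.00156214 × (30471/116.176) = 0.410.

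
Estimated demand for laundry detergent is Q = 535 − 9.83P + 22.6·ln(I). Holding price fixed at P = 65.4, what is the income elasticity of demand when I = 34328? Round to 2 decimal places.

0.18

At P = 65.4, I = 34328: Q = 128.146.
Holding P constant, ∂Q/∂I = 22.6/I = 0.000658355.
η_I = (∂Q/∂I)·(I/Q) = 0.000658355 × (34328/128.146) = 0.18.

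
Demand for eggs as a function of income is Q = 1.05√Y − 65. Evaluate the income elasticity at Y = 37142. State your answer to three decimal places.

At Y = 37142: Q = 137.359.
dQ/dY = 1.05/(2√Y) = 0.00272412 at this income.
η = (dQ/dY)·(Y/Q) = 0.00272412 × (37142/137.359) = 0.737.

0.737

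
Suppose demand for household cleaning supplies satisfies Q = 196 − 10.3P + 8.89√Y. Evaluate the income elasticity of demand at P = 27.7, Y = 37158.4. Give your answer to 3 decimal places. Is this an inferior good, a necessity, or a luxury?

0.527 (necessity)

At P = 27.7, Y = 37158.4: Q = 1624.372.
Holding P constant, ∂Q/∂Y = 8.89/(2√Y) = 0.0230591.
η_Y = (∂Q/∂Y)·(Y/Q) = 0.0230591 × (37158.4/1624.372) = 0.527.
Since 0 < η < 1, this is a necessity.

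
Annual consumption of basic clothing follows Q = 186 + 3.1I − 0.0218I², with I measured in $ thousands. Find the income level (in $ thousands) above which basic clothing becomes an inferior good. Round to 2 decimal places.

dQ/dI = 3.1 − 0.0436I.
The good is inferior where dQ/dI < 0. Setting dQ/dI = 0 gives I = 3.1 / 0.0436 = 71.10.

71.10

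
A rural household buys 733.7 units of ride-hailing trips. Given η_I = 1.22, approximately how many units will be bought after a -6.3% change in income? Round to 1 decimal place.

677.3

%ΔQ ≈ η × %ΔI = 1.22 × (-6.3%) = -7.686%.
New Q ≈ 733.7 × (1 − 0.07686) = 677.3.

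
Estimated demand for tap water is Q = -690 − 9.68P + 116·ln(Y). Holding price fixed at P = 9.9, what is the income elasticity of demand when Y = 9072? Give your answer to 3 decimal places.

0.428

At P = 9.9, Y = 9072: Q = 271.270.
Holding P constant, ∂Q/∂Y = 116/Y = 0.0127866.
η_Y = (∂Q/∂Y)·(Y/Q) = 0.0127866 × (9072/271.270) = 0.428.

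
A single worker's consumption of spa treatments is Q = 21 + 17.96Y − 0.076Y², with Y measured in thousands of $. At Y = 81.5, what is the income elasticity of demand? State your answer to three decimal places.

At Y = 81.5: Q = 979.9290.
dQ/dY = 17.96 − 0.152Y = 5.57200.
η = (dQ/dY)·(Y/Q) = 5.57200 × (81.5/979.9290) = 0.463.

0.463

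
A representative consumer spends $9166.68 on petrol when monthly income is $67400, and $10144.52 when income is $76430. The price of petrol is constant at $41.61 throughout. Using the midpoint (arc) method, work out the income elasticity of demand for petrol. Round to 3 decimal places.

0.807

With a constant price, Q₁ = 9166.68/41.61 = 220.300 and Q₂ = 10144.52/41.61 = 243.800 (equivalently, work directly with expenditure since P cancels).
Midpoint %ΔQ = (10144.52 − 9166.68)/9655.60 = 0.10127; midpoint %ΔI = (76430 − 67400)/71915 = 0.12556.
η = 0.10127 / 0.12556 = 0.807.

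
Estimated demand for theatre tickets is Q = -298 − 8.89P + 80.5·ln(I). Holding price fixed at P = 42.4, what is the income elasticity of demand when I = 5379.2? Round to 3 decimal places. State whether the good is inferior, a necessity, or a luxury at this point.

4.854 (luxury)

At P = 42.4, I = 5379.2: Q = 16.583.
Holding P constant, ∂Q/∂I = 80.5/I = 0.0149651.
η_I = (∂Q/∂I)·(I/Q) = 0.0149651 × (5379.2/16.583) = 4.854.
Since η > 1, this is a luxury.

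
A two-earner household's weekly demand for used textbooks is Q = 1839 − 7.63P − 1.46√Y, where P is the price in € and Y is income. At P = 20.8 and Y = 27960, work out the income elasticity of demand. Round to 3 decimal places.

At P = 20.8, Y = 27960: Q = 1436.166.
Holding P constant, ∂Q/∂Y = -1.46/(2√Y) = -0.0043657.
η_Y = (∂Q/∂Y)·(Y/Q) = -0.0043657 × (27960/1436.166) = -0.085.

-0.085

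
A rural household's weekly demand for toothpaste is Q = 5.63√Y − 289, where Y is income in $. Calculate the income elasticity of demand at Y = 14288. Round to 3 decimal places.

At Y = 14288: Q = 383.968.
dQ/dY = 5.63/(2√Y) = 0.0235501 at this income.
η = (dQ/dY)·(Y/Q) = 0.0235501 × (14288/383.968) = 0.876.

0.876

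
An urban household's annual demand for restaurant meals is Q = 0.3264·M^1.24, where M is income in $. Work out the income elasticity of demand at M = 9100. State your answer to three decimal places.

For Q = A·M^β the income elasticity is constant and equal to β.
Here β = 1.24, so η = 1.240.

1.240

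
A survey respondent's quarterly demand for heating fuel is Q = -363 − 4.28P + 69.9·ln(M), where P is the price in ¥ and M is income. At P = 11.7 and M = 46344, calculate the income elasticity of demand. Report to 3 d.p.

0.207

At P = 11.7, M = 46344: Q = 337.919.
Holding P constant, ∂Q/∂M = 69.9/M = 0.00150829.
η_M = (∂Q/∂M)·(M/Q) = 0.00150829 × (46344/337.919) = 0.207.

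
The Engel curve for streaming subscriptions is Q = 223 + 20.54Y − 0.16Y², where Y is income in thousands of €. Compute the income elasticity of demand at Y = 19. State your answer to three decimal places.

0.495

At Y = 19: Q = 555.5000.
dQ/dY = 20.54 − 0.32Y = 14.46000.
η = (dQ/dY)·(Y/Q) = 14.46000 × (19/555.5000) = 0.495.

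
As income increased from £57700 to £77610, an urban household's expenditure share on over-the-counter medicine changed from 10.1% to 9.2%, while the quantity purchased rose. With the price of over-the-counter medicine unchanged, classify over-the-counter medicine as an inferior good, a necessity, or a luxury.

necessity

Quantity rises but the budget share falls as income rises, so 0 < η < 1.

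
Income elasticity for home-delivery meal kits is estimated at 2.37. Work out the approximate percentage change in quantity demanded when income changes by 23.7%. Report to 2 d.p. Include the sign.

56.17%

%ΔQ ≈ η × %ΔI = 2.37 × 23.7% = 56.17%.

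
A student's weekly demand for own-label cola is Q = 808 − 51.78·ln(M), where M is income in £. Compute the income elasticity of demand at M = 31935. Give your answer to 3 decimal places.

At M = 31935: Q = 270.966.
dQ/dM = -51.78/M = -0.00162142 at this income.
η = (dQ/dM)·(M/Q) = -0.00162142 × (31935/270.966) = -0.191.

-0.191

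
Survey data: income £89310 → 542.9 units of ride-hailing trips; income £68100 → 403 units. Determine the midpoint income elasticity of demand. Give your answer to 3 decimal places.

ΔQ = 403 − 542.9 = -139.9; midpoint Q̄ = (542.9 + 403)/2 = 472.95.
ΔI = 68100 − 89310 = -21210; midpoint Ī = (89310 + 68100)/2 = 78705.
η = (ΔQ/Q̄) ÷ (ΔI/Ī) = (-139.9/472.95) ÷ (-21210/78705) = 1.098.

1.098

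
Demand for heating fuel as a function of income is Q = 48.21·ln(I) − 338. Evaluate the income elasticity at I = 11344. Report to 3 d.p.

0.430

At I = 11344: Q = 112.110.
dQ/dI = 48.21/I = 0.00424982 at this income.
η = (dQ/dI)·(I/Q) = 0.00424982 × (11344/112.110) = 0.430.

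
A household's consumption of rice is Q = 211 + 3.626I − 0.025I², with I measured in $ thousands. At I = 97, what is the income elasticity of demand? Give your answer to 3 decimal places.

At I = 97: Q = 327.4970.
dQ/dI = 3.626 − 0.05I = -1.22400.
η = (dQ/dI)·(I/Q) = -1.22400 × (97/327.4970) = -0.363.

-0.363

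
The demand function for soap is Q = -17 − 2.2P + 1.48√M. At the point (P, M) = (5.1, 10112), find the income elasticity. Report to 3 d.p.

0.617

At P = 5.1, M = 10112: Q = 120.606.
Holding P constant, ∂Q/∂M = 1.48/(2√M) = 0.0073589.
η_M = (∂Q/∂M)·(M/Q) = 0.0073589 × (10112/120.606) = 0.617.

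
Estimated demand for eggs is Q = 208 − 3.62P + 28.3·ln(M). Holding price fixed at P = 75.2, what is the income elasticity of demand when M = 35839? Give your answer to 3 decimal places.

0.122

At P = 75.2, M = 35839: Q = 232.552.
Holding P constant, ∂Q/∂M = 28.3/M = 0.000789643.
η_M = (∂Q/∂M)·(M/Q) = 0.000789643 × (35839/232.552) = 0.122.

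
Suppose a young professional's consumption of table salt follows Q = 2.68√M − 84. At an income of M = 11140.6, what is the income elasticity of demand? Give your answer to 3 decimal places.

0.711

At M = 11140.6: Q = 198.871.
dQ/dM = 2.68/(2√M) = 0.0126955 at this income.
η = (dQ/dM)·(M/Q) = 0.0126955 × (11140.6/198.871) = 0.711.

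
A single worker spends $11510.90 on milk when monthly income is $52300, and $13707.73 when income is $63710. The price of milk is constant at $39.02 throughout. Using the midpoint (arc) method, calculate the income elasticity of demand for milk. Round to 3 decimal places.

With a constant price, Q₁ = 11510.90/39.02 = 295.000 and Q₂ = 13707.73/39.02 = 351.300 (equivalently, work directly with expenditure since P cancels).
Midpoint %ΔQ = (13707.73 − 11510.90)/12609.31 = 0.17422; midpoint %ΔI = (63710 − 52300)/58005 = 0.19671.
η = 0.17422 / 0.19671 = 0.886.

0.886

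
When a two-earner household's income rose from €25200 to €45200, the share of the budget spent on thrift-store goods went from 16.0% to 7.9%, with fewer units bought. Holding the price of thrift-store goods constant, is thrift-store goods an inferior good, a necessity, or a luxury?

inferior good

Quantity demanded falls as income rises, so η < 0.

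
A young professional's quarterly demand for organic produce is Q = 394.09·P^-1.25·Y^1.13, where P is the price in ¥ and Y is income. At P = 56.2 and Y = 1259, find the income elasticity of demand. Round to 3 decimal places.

For a multiplicative demand Q = A·P^α·Y^β, the income elasticity is β everywhere.
Here β = 1.13, so η = 1.130.

1.130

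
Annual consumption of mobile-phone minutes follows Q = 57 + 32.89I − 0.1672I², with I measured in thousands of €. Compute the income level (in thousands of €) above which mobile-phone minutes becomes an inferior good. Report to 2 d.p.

dQ/dI = 32.89 − 0.3344I.
The good is inferior where dQ/dI < 0. Setting dQ/dI = 0 gives I = 32.89 / 0.3344 = 98.36.

98.36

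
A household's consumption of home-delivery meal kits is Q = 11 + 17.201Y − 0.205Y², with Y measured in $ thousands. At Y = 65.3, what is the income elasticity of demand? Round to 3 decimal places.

At Y = 65.3: Q = 260.0869.
dQ/dY = 17.201 − 0.41Y = -9.57200.
η = (dQ/dY)·(Y/Q) = -9.57200 × (65.3/260.0869) = -2.403.

-2.403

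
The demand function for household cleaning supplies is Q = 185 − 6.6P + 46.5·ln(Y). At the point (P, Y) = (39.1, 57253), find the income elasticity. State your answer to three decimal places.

At P = 39.1, Y = 57253: Q = 436.358.
Holding P constant, ∂Q/∂Y = 46.5/Y = 0.000812185.
η_Y = (∂Q/∂Y)·(Y/Q) = 0.000812185 × (57253/436.358) = 0.107.

0.107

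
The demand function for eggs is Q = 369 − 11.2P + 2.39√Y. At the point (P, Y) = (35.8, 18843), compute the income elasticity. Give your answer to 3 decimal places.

At P = 35.8, Y = 18843: Q = 296.115.
Holding P constant, ∂Q/∂Y = 2.39/(2√Y) = 0.00870548.
η_Y = (∂Q/∂Y)·(Y/Q) = 0.00870548 × (18843/296.115) = 0.554.

0.554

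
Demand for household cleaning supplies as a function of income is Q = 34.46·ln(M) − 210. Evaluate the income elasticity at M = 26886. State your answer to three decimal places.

At M = 26886: Q = 141.470.
dQ/dM = 34.46/M = 0.00128171 at this income.
η = (dQ/dM)·(M/Q) = 0.00128171 × (26886/141.470) = 0.244.

0.244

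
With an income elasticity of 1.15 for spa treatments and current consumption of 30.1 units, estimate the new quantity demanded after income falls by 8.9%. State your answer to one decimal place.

%ΔQ ≈ η × %ΔI = 1.15 × (-8.9%) = -10.235%.
New Q ≈ 30.1 × (1 − 0.10235) = 27.0.

27.0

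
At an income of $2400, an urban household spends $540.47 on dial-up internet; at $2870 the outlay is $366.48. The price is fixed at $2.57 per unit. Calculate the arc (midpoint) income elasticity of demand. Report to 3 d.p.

-2.151

With a constant price, Q₁ = 540.47/2.57 = 210.300 and Q₂ = 366.48/2.57 = 142.599 (equivalently, work directly with expenditure since P cancels).
Midpoint %ΔQ = (366.48 − 540.47)/453.48 = -0.38368; midpoint %ΔI = (2870 − 2400)/2635 = 0.17837.
η = -0.38368 / 0.17837 = -2.151.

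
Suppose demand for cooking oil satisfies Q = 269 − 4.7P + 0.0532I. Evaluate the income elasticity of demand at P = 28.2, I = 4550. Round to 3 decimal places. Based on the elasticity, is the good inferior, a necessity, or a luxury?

At P = 28.2, I = 4550: Q = 378.520.
Holding P constant, ∂Q/∂I = 0.0532.
η_I = (∂Q/∂I)·(I/Q) = 0.0532 × (4550/378.520) = 0.639.
Since 0 < η < 1, this is a necessity.

0.639 (necessity)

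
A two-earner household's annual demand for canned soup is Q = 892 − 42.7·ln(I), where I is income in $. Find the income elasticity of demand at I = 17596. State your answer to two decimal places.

-0.09

At I = 17596: Q = 474.589.
dQ/dI = -42.7/I = -0.00242669 at this income.
η = (dQ/dI)·(I/Q) = -0.00242669 × (17596/474.589) = -0.09.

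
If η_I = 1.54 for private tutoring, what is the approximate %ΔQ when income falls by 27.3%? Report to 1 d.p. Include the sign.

%ΔQ ≈ η × %ΔI = 1.54 × (-27.3%) = -42.0%.

-42.0%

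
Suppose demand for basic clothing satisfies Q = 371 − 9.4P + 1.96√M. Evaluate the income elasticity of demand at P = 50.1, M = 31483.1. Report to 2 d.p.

At P = 50.1, M = 31483.1: Q = 247.832.
Holding P constant, ∂Q/∂M = 1.96/(2√M) = 0.00552316.
η_M = (∂Q/∂M)·(M/Q) = 0.00552316 × (31483.1/247.832) = 0.70.

0.70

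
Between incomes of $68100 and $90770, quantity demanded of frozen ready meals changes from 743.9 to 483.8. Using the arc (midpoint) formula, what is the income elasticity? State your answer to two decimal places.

-1.48

ΔQ = 483.8 − 743.9 = -260.1; midpoint Q̄ = (743.9 + 483.8)/2 = 613.85.
ΔI = 90770 − 68100 = 22670; midpoint Ī = (68100 + 90770)/2 = 79435.
η = (ΔQ/Q̄) ÷ (ΔI/Ī) = (-260.1/613.85) ÷ (22670/79435) = -1.48.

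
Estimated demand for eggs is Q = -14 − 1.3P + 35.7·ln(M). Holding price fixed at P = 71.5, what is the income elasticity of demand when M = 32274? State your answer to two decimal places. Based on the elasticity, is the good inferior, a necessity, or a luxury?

At P = 71.5, M = 32274: Q = 263.688.
Holding P constant, ∂Q/∂M = 35.7/M = 0.00110615.
η_M = (∂Q/∂M)·(M/Q) = 0.00110615 × (32274/263.688) = 0.14.
Since 0 < η < 1, this is a necessity.

0.14 (necessity)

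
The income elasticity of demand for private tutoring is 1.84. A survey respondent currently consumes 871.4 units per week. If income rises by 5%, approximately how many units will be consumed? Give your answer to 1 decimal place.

%ΔQ ≈ η × %ΔI = 1.84 × 5% = 9.2%.
New Q ≈ 871.4 × (1 + 0.092) = 951.6.

951.6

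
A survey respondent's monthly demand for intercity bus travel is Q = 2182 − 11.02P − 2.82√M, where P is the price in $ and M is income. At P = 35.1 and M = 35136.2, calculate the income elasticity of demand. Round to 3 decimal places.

-0.209

At P = 35.1, M = 35136.2: Q = 1266.599.
Holding P constant, ∂Q/∂M = -2.82/(2√M) = -0.00752215.
η_M = (∂Q/∂M)·(M/Q) = -0.00752215 × (35136.2/1266.599) = -0.209.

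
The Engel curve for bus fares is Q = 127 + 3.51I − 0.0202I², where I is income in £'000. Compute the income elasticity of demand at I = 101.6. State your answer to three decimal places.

At I = 101.6: Q = 275.1003.
dQ/dI = 3.51 − 0.0404I = -0.59464.
η = (dQ/dI)·(I/Q) = -0.59464 × (101.6/275.1003) = -0.220.

-0.220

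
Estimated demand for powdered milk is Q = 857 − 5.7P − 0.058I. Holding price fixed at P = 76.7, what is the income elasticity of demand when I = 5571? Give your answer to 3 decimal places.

-3.342

At P = 76.7, I = 5571: Q = 96.692.
Holding P constant, ∂Q/∂I = −0.058.
η_I = (∂Q/∂I)·(I/Q) = -0.058 × (5571/96.692) = -3.342.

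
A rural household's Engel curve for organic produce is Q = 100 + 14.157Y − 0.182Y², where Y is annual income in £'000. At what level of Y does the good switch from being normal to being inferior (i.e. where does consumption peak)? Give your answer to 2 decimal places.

38.89

dQ/dY = 14.157 − 0.364Y.
The good is inferior where dQ/dY < 0. Setting dQ/dY = 0 gives Y = 14.157 / 0.364 = 38.89.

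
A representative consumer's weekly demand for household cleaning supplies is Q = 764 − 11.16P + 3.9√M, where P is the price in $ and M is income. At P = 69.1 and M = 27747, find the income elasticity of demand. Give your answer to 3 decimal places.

0.506

At P = 69.1, M = 27747: Q = 642.484.
Holding P constant, ∂Q/∂M = 3.9/(2√M) = 0.0117065.
η_M = (∂Q/∂M)·(M/Q) = 0.0117065 × (27747/642.484) = 0.506.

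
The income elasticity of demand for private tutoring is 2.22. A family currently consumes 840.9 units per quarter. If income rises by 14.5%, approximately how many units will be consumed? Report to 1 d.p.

1111.6

%ΔQ ≈ η × %ΔI = 2.22 × 14.5% = 32.19%.
New Q ≈ 840.9 × (1 + 0.3219) = 1111.6.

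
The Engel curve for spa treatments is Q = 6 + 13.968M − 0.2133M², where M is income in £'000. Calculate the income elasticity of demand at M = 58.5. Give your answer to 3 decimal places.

-6.900

At M = 58.5: Q = 93.1621.
dQ/dM = 13.968 − 0.4266M = -10.98810.
η = (dQ/dM)·(M/Q) = -10.98810 × (58.5/93.1621) = -6.900.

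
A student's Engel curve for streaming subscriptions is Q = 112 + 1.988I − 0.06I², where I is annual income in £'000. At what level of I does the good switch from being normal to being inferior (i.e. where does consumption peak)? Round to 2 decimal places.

dQ/dI = 1.988 − 0.12I.
The good is inferior where dQ/dI < 0. Setting dQ/dI = 0 gives I = 1.988 / 0.12 = 16.57.

16.57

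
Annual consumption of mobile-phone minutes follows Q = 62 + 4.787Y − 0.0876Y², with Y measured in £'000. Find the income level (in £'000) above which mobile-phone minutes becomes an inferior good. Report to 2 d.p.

dQ/dY = 4.787 − 0.1752Y.
The good is inferior where dQ/dY < 0. Setting dQ/dY = 0 gives Y = 4.787 / 0.1752 = 27.32.

27.32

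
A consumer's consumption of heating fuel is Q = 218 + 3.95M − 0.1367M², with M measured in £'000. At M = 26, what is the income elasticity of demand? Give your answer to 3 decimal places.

-0.360

At M = 26: Q = 228.2908.
dQ/dM = 3.95 − 0.2734M = -3.15840.
η = (dQ/dM)·(M/Q) = -3.15840 × (26/228.2908) = -0.360.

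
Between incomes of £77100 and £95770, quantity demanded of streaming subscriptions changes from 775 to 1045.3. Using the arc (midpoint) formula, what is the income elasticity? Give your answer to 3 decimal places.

1.375

ΔQ = 1045.3 − 775 = 270.3; midpoint Q̄ = (775 + 1045.3)/2 = 910.15.
ΔI = 95770 − 77100 = 18670; midpoint Ī = (77100 + 95770)/2 = 86435.
η = (ΔQ/Q̄) ÷ (ΔI/Ī) = (270.3/910.15) ÷ (18670/86435) = 1.375.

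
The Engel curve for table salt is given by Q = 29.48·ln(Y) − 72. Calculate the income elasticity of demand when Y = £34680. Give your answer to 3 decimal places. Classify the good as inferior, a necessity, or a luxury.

0.125 (necessity)

At Y = 34680: Q = 236.182.
dQ/dY = 29.48/Y = 0.000850058 at this income.
η = (dQ/dY)·(Y/Q) = 0.000850058 × (34680/236.182) = 0.125.
Since 0 < η < 1, the good is a necessity.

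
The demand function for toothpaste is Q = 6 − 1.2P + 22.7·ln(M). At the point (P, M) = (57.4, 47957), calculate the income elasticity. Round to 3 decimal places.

At P = 57.4, M = 47957: Q = 181.782.
Holding P constant, ∂Q/∂M = 22.7/M = 0.000473341.
η_M = (∂Q/∂M)·(M/Q) = 0.000473341 × (47957/181.782) = 0.125.

0.125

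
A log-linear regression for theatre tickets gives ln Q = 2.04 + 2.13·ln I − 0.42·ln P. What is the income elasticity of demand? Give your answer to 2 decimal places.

In a log-linear demand, the coefficient on ln I is the income elasticity.
So η = 2.13.

2.13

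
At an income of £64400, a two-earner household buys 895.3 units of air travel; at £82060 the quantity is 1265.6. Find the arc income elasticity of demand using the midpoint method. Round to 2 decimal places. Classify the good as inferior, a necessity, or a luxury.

1.42 (luxury)

ΔQ = 1265.6 − 895.3 = 370.3; midpoint Q̄ = (895.3 + 1265.6)/2 = 1080.45.
ΔI = 82060 − 64400 = 17660; midpoint Ī = (64400 + 82060)/2 = 73230.
η = (ΔQ/Q̄) ÷ (ΔI/Ī) = (370.3/1080.45) ÷ (17660/73230) = 1.42.
η > 1 ⇒ luxury.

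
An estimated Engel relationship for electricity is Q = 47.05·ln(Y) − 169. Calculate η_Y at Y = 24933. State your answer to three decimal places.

0.153

At Y = 24933: Q = 307.332.
dQ/dY = 47.05/Y = 0.00188706 at this income.
η = (dQ/dY)·(Y/Q) = 0.00188706 × (24933/307.332) = 0.153.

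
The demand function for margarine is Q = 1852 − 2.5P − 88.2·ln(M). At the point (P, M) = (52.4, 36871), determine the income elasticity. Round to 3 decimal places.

At P = 52.4, M = 36871: Q = 793.561.
Holding P constant, ∂Q/∂M = -88.2/M = -0.00239212.
η_M = (∂Q/∂M)·(M/Q) = -0.00239212 × (36871/793.561) = -0.111.

-0.111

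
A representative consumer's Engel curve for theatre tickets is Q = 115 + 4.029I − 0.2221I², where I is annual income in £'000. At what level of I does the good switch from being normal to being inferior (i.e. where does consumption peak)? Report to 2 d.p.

dQ/dI = 4.029 − 0.4442I.
The good is inferior where dQ/dI < 0. Setting dQ/dI = 0 gives I = 4.029 / 0.4442 = 9.07.

9.07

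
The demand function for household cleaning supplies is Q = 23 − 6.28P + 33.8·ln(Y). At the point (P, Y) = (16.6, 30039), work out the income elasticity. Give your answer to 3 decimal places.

At P = 16.6, Y = 30039: Q = 267.239.
Holding P constant, ∂Q/∂Y = 33.8/Y = 0.0011252.
η_Y = (∂Q/∂Y)·(Y/Q) = 0.0011252 × (30039/267.239) = 0.126.

0.126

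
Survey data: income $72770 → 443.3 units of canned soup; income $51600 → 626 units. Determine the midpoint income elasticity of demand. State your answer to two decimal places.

-1.00

ΔQ = 626 − 443.3 = 182.7; midpoint Q̄ = (443.3 + 626)/2 = 534.65.
ΔI = 51600 − 72770 = -21170; midpoint Ī = (72770 + 51600)/2 = 62185.
η = (ΔQ/Q̄) ÷ (ΔI/Ī) = (182.7/534.65) ÷ (-21170/62185) = -1.00.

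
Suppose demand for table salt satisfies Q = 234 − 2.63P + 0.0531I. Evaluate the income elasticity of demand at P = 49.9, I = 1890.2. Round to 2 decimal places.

At P = 49.9, I = 1890.2: Q = 203.133.
Holding P constant, ∂Q/∂I = 0.0531.
η_I = (∂Q/∂I)·(I/Q) = 0.0531 × (1890.2/203.133) = 0.49.

0.49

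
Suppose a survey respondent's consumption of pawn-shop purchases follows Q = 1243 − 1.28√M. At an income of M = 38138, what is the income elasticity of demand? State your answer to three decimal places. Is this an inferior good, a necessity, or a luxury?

At M = 38138: Q = 993.029.
dQ/dM = -1.28/(2√M) = -0.00327719 at this income.
η = (dQ/dM)·(M/Q) = -0.00327719 × (38138/993.029) = -0.126.
Since η < 0, the good is an inferior good.

-0.126 (inferior good)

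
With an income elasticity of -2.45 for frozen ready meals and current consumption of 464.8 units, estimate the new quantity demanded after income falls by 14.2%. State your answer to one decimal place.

%ΔQ ≈ η × %ΔI = -2.45 × (-14.2%) = 34.79%.
New Q ≈ 464.8 × (1 + 0.3479) = 626.5.

626.5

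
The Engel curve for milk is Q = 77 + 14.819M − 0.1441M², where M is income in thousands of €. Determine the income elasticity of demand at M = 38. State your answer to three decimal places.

At M = 38: Q = 432.0416.
dQ/dM = 14.819 − 0.2882M = 3.86740.
η = (dQ/dM)·(M/Q) = 3.86740 × (38/432.0416) = 0.340.

0.340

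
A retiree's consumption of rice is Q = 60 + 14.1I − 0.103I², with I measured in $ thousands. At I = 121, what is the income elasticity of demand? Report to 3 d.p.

At I = 121: Q = 258.0770.
dQ/dI = 14.1 − 0.206I = -10.82600.
η = (dQ/dI)·(I/Q) = -10.82600 × (121/258.0770) = -5.076.

-5.076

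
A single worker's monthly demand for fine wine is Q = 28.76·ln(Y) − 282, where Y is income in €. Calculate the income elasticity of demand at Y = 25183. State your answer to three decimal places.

3.043

At Y = 25183: Q = 9.452.
dQ/dY = 28.76/Y = 0.00114204 at this income.
η = (dQ/dY)·(Y/Q) = 0.00114204 × (25183/9.452) = 3.043.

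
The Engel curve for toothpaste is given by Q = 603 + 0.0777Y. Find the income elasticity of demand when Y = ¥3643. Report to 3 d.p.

At Y = 3643: Q = 886.061.
dQ/dY = 0.0777.
η = (dQ/dY)·(Y/Q) = 0.0777 × (3643/886.061) = 0.319.

0.319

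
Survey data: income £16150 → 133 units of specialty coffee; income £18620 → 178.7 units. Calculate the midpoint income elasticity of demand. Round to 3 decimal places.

2.064

ΔQ = 178.7 − 133 = 45.7; midpoint Q̄ = (133 + 178.7)/2 = 155.85.
ΔI = 18620 − 16150 = 2470; midpoint Ī = (16150 + 18620)/2 = 17385.
η = (ΔQ/Q̄) ÷ (ΔI/Ī) = (45.7/155.85) ÷ (2470/17385) = 2.064.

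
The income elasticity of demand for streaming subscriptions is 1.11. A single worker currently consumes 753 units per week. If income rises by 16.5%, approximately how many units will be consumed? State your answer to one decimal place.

%ΔQ ≈ η × %ΔI = 1.11 × 16.5% = 18.315%.
New Q ≈ 753 × (1 + 0.18315) = 890.9.

890.9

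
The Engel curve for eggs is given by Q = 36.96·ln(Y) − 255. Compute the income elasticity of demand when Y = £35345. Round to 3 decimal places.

At Y = 35345: Q = 132.079.
dQ/dY = 36.96/Y = 0.00104569 at this income.
η = (dQ/dY)·(Y/Q) = 0.00104569 × (35345/132.079) = 0.280.

0.280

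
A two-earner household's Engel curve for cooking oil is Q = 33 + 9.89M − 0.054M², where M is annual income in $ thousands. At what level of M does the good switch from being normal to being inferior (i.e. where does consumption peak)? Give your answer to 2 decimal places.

dQ/dM = 9.89 − 0.108M.
The good is inferior where dQ/dM < 0. Setting dQ/dM = 0 gives M = 9.89 / 0.108 = 91.57.

91.57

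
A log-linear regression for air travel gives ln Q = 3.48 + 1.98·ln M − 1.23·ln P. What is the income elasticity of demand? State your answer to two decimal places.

In a log-linear demand, the coefficient on ln M is the income elasticity.
So η = 1.98.

1.98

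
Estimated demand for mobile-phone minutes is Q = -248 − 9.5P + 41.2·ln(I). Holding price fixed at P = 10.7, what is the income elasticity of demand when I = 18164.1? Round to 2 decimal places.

At P = 10.7, I = 18164.1: Q = 54.407.
Holding P constant, ∂Q/∂I = 41.2/I = 0.00226821.
η_I = (∂Q/∂I)·(I/Q) = 0.00226821 × (18164.1/54.407) = 0.76.

0.76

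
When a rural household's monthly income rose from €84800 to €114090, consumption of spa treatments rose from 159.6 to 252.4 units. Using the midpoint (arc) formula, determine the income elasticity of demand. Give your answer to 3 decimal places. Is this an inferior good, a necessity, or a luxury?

1.529 (luxury)

ΔQ = 252.4 − 159.6 = 92.8; midpoint Q̄ = (159.6 + 252.4)/2 = 206.
ΔI = 114090 − 84800 = 29290; midpoint Ī = (84800 + 114090)/2 = 99445.
η = (ΔQ/Q̄) ÷ (ΔI/Ī) = (92.8/206) ÷ (29290/99445) = 1.529.
η > 1 ⇒ luxury.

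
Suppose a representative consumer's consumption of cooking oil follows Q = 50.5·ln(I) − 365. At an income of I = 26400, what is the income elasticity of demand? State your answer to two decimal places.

At I = 26400: Q = 149.147.
dQ/dI = 50.5/I = 0.00191288 at this income.
η = (dQ/dI)·(I/Q) = 0.00191288 × (26400/149.147) = 0.34.

0.34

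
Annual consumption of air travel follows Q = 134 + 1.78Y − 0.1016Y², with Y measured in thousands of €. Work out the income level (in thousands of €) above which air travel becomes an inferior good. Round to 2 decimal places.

dQ/dY = 1.78 − 0.2032Y.
The good is inferior where dQ/dY < 0. Setting dQ/dY = 0 gives Y = 1.78 / 0.2032 = 8.76.

8.76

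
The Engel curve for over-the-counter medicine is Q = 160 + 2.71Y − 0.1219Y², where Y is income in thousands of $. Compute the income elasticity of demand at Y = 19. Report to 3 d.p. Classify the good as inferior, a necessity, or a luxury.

-0.218 (inferior good)

At Y = 19: Q = 167.4841.
dQ/dY = 2.71 − 0.2438Y = -1.92220.
η = (dQ/dY)·(Y/Q) = -1.92220 × (19/167.4841) = -0.218.
η < 0 ⇒ inferior good.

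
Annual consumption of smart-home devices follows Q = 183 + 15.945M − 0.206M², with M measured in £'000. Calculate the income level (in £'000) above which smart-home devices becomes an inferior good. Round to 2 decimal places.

dQ/dM = 15.945 − 0.412M.
The good is inferior where dQ/dM < 0. Setting dQ/dM = 0 gives M = 15.945 / 0.412 = 38.70.

38.70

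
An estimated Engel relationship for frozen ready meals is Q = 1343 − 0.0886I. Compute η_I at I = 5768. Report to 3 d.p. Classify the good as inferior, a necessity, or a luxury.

-0.614 (inferior good)

At I = 5768: Q = 831.955.
dQ/dI = −0.0886.
η = (dQ/dI)·(I/Q) = -0.0886 × (5768/831.955) = -0.614.
Since η < 0, the good is an inferior good.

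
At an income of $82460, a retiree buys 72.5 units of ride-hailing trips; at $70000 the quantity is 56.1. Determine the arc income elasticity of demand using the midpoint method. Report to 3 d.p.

ΔQ = 56.1 − 72.5 = -16.4; midpoint Q̄ = (72.5 + 56.1)/2 = 64.3.
ΔI = 70000 − 82460 = -12460; midpoint Ī = (82460 + 70000)/2 = 76230.
η = (ΔQ/Q̄) ÷ (ΔI/Ī) = (-16.4/64.3) ÷ (-12460/76230) = 1.560.

1.560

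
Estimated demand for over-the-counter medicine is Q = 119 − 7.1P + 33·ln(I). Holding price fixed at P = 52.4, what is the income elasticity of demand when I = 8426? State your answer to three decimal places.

0.729

At P = 52.4, I = 8426: Q = 45.250.
Holding P constant, ∂Q/∂I = 33/I = 0.00391645.
η_I = (∂Q/∂I)·(I/Q) = 0.00391645 × (8426/45.250) = 0.729.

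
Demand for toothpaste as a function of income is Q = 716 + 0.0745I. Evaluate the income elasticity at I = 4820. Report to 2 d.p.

At I = 4820: Q = 1075.090.
dQ/dI = 0.0745.
η = (dQ/dI)·(I/Q) = 0.0745 × (4820/1075.090) = 0.33.

0.33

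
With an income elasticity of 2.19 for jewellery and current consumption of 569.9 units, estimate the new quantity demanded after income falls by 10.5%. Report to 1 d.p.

%ΔQ ≈ η × %ΔI = 2.19 × (-10.5%) = -22.995%.
New Q ≈ 569.9 × (1 − 0.22995) = 438.9.

438.9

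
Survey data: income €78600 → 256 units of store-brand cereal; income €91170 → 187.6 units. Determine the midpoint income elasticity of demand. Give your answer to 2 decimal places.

ΔQ = 187.6 − 256 = -68.4; midpoint Q̄ = (256 + 187.6)/2 = 221.8.
ΔI = 91170 − 78600 = 12570; midpoint Ī = (78600 + 91170)/2 = 84885.
η = (ΔQ/Q̄) ÷ (ΔI/Ī) = (-68.4/221.8) ÷ (12570/84885) = -2.08.

-2.08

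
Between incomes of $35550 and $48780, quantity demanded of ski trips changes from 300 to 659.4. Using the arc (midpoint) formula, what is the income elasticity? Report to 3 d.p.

2.388

ΔQ = 659.4 − 300 = 359.4; midpoint Q̄ = (300 + 659.4)/2 = 479.7.
ΔI = 48780 − 35550 = 13230; midpoint Ī = (35550 + 48780)/2 = 42165.
η = (ΔQ/Q̄) ÷ (ΔI/Ī) = (359.4/479.7) ÷ (13230/42165) = 2.388.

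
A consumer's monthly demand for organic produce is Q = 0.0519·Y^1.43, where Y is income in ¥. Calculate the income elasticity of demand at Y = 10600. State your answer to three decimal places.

1.430

For Q = A·Y^β the income elasticity is constant and equal to β.
Here β = 1.43, so η = 1.430.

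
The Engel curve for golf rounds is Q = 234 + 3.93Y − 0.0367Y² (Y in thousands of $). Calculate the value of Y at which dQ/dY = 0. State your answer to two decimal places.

dQ/dY = 3.93 − 0.0734Y.
The good is inferior where dQ/dY < 0. Setting dQ/dY = 0 gives Y = 3.93 / 0.0734 = 53.54.

53.54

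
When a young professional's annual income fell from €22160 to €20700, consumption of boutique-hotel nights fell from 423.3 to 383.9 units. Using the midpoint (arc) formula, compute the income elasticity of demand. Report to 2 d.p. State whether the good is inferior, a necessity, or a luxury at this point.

1.43 (luxury)

ΔQ = 383.9 − 423.3 = -39.4; midpoint Q̄ = (423.3 + 383.9)/2 = 403.6.
ΔI = 20700 − 22160 = -1460; midpoint Ī = (22160 + 20700)/2 = 21430.
η = (ΔQ/Q̄) ÷ (ΔI/Ī) = (-39.4/403.6) ÷ (-1460/21430) = 1.43.
η > 1 ⇒ luxury.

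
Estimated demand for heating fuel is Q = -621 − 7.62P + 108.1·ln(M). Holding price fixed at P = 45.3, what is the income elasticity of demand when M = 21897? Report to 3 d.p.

0.947

At P = 45.3, M = 21897: Q = 114.177.
Holding P constant, ∂Q/∂M = 108.1/M = 0.00493675.
η_M = (∂Q/∂M)·(M/Q) = 0.00493675 × (21897/114.177) = 0.947.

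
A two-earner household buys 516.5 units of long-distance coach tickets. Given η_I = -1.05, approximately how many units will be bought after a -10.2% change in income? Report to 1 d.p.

%ΔQ ≈ η × %ΔI = -1.05 × (-10.2%) = 10.71%.
New Q ≈ 516.5 × (1 + 0.1071) = 571.8.

571.8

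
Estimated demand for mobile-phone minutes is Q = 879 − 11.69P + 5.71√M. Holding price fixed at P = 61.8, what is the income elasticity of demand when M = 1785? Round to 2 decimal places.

0.30

At P = 61.8, M = 1785: Q = 397.801.
Holding P constant, ∂Q/∂M = 5.71/(2√M) = 0.0675751.
η_M = (∂Q/∂M)·(M/Q) = 0.0675751 × (1785/397.801) = 0.30.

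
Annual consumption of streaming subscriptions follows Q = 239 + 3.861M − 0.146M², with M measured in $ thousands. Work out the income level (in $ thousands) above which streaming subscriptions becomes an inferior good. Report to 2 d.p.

dQ/dM = 3.861 − 0.292M.
The good is inferior where dQ/dM < 0. Setting dQ/dM = 0 gives M = 3.861 / 0.292 = 13.22.

13.22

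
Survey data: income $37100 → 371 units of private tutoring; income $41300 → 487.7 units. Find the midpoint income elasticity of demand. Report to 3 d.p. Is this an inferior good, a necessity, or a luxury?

ΔQ = 487.7 − 371 = 116.7; midpoint Q̄ = (371 + 487.7)/2 = 429.35.
ΔI = 41300 − 37100 = 4200; midpoint Ī = (37100 + 41300)/2 = 39200.
η = (ΔQ/Q̄) ÷ (ΔI/Ī) = (116.7/429.35) ÷ (4200/39200) = 2.537.
η > 1 ⇒ luxury.

2.537 (luxury)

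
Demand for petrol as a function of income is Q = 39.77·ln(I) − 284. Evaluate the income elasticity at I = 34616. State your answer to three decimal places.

0.302

At I = 34616: Q = 131.679.
dQ/dI = 39.77/I = 0.00114889 at this income.
η = (dQ/dI)·(I/Q) = 0.00114889 × (34616/131.679) = 0.302.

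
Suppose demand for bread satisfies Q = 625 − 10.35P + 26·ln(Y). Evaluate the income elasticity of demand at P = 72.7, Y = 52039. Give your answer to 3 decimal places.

At P = 72.7, Y = 52039: Q = 154.908.
Holding P constant, ∂Q/∂Y = 26/Y = 0.000499625.
η_Y = (∂Q/∂Y)·(Y/Q) = 0.000499625 × (52039/154.908) = 0.168.

0.168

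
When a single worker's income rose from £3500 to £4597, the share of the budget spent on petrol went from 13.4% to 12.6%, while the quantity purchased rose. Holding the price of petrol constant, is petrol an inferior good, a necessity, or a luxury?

Quantity rises but the budget share falls as income rises, so 0 < η < 1.

necessity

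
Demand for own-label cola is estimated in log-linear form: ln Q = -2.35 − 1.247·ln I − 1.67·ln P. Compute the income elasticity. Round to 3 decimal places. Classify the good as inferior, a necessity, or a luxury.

-1.247 (inferior good)

In a log-linear demand, the coefficient on ln I is the income elasticity.
So η = -1.247.
η < 0 ⇒ inferior good.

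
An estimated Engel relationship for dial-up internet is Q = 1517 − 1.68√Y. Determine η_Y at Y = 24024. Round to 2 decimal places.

At Y = 24024: Q = 1256.605.
dQ/dY = -1.68/(2√Y) = -0.00541947 at this income.
η = (dQ/dY)·(Y/Q) = -0.00541947 × (24024/1256.605) = -0.10.

-0.10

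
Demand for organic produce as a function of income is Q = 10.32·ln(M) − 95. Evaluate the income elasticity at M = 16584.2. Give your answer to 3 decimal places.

1.958

At M = 16584.2: Q = 5.271.
dQ/dM = 10.32/M = 0.000622279 at this income.
η = (dQ/dM)·(M/Q) = 0.000622279 × (16584.2/5.271) = 1.958.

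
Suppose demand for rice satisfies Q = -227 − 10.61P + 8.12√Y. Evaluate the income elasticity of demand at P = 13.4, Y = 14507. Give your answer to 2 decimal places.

At P = 13.4, Y = 14507: Q = 608.839.
Holding P constant, ∂Q/∂Y = 8.12/(2√Y) = 0.0337083.
η_Y = (∂Q/∂Y)·(Y/Q) = 0.0337083 × (14507/608.839) = 0.80.

0.80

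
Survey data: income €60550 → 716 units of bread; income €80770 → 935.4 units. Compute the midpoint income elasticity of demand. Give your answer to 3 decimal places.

ΔQ = 935.4 − 716 = 219.4; midpoint Q̄ = (716 + 935.4)/2 = 825.7.
ΔI = 80770 − 60550 = 20220; midpoint Ī = (60550 + 80770)/2 = 70660.
η = (ΔQ/Q̄) ÷ (ΔI/Ī) = (219.4/825.7) ÷ (20220/70660) = 0.929.

0.929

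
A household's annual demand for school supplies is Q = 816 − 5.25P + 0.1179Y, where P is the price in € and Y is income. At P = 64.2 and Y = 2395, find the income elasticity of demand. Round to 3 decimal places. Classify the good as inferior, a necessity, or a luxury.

At P = 64.2, Y = 2395: Q = 761.321.
Holding P constant, ∂Q/∂Y = 0.1179.
η_Y = (∂Q/∂Y)·(Y/Q) = 0.1179 × (2395/761.321) = 0.371.
Since 0 < η < 1, this is a necessity.

0.371 (necessity)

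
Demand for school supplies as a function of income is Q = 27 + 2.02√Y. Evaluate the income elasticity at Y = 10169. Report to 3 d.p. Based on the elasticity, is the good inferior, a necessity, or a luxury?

At Y = 10169: Q = 230.700.
dQ/dY = 2.02/(2√Y) = 0.0100157 at this income.
η = (dQ/dY)·(Y/Q) = 0.0100157 × (10169/230.700) = 0.441.
Since 0 < η < 1, the good is a necessity.

0.441 (necessity)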